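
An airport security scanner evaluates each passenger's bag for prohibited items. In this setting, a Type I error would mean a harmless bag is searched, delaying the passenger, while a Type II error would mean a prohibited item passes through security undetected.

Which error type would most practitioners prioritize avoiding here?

Type II error

The Type II consequence (a prohibited item passes through security undetected) is more severe than the Type I consequence (a harmless bag is searched, delaying the passenger).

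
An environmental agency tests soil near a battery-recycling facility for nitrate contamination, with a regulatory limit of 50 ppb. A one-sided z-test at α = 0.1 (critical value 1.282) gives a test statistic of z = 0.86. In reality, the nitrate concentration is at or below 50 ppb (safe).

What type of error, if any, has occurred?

No error — this is a correct decision.

The conventional null hypothesis is that the nitrate concentration is at or below 50 ppb (safe).
Since z = 0.86 ≤ z* = 1.282, H₀ is not rejected.
H₀ is true (actually the nitrate concentration is at or below 50 ppb (safe)).
The decision matches the true state — no error.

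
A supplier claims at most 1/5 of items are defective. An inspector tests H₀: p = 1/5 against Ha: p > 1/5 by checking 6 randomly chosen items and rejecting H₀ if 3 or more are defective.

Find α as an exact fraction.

The significance level is the probability, assuming p = 1/5, of seeing 3 or more defectives in 6 draws.
Via the complement, α = 1 − Σ_{j=0}^{2} C(6,j)(1/5)^j(4/5)^{6-j} = 309/3125.

309/3125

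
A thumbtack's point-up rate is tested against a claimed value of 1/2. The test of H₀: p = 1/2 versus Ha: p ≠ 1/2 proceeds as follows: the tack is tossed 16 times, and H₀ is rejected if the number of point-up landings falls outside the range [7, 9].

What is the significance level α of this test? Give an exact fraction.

14893/32768

α = P(Y ≤ 6 or Y ≥ 10 | p = 1/2), Y ~ Binomial(16, 1/2).
The two tails are symmetric, so α = 2·(1 + 16 + 120 + 560 + 1820 + 4368 + 8008)/2^16 = 29786/65536 = 14893/32768.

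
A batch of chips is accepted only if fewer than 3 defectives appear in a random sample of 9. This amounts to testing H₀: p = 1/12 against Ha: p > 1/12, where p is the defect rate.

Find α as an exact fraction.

Under H₀, X ~ Binomial(9, 1/12); the Type I error rate is P(X ≥ 3).
α = 1 − P(X ≤ 2) = 1 − 19487171/20155392 = 668221/20155392.

668221/20155392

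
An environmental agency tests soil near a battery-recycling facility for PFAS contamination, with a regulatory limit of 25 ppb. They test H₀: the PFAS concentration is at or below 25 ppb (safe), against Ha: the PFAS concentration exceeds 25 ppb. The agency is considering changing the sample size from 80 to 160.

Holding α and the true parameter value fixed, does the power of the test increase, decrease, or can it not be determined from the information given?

It increases.

More data shrinks sampling variability; the test statistic under Ha concentrates further from the null value, making rejection more likely.
Since power = 1 − β and β decreases, power increases.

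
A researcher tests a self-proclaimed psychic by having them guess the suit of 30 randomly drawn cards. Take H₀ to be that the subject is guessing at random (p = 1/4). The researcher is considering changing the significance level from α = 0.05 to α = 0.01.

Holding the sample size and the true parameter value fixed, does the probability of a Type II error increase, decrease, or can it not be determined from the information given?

Tightening α shrinks the rejection region. When Ha holds, fewer sample outcomes clear the stricter threshold, so more fall in the acceptance region.

It increases.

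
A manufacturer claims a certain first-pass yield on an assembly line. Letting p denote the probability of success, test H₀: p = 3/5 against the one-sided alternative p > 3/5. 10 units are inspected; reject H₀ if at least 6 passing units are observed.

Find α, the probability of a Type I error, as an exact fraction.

6182649/9765625

α = P(reject H₀ | H₀ true) = P(X ≥ 6 | p = 3/5), with X ~ Binomial(10, 3/5).
Summing C(10,j)(3/5)^j(2/5)^{10−j} for j = 6,…,10 gives 6182649/9765625.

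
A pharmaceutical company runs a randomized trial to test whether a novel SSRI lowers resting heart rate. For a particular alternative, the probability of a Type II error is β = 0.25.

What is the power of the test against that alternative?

Power = 1 − β = 1 − 0.25 = 0.75.

0.75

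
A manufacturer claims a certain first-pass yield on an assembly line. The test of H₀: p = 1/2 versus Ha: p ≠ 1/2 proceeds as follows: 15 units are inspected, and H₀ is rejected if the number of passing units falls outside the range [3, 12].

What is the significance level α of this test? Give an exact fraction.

121/16384

Under H₀, K ~ Binomial(15, 1/2); α is the probability of landing in either tail, P(K ≤ 2) + P(K ≥ 13).
The two tails are symmetric, so α = 2·(1 + 15 + 105)/2^15 = 242/32768 = 121/16384.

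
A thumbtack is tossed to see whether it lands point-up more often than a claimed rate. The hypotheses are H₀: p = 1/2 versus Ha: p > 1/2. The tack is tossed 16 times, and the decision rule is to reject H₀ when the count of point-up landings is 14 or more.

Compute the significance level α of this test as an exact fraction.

137/65536

α = P(reject H₀ | H₀ true) = P(X ≥ 14 | p = 1/2), with X ~ Binomial(16, 1/2).
That's C(16,14) + C(16,15) + C(16,16) over 2^16, i.e. (120 + 16 + 1)/65536 = 137/65536.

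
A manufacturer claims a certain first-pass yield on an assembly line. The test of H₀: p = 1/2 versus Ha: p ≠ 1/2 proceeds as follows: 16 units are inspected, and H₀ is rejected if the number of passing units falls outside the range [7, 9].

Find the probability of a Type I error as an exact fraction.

14893/32768

The significance level is the null-hypothesis probability of the rejection region {≤6} ∪ {≥10}.
By symmetry, α = 2·P(Y ≤ 6) = 2·(1 + 16 + 120 + 560 + 1820 + 4368 + 8008)/65536 = 29786/65536 = 14893/32768.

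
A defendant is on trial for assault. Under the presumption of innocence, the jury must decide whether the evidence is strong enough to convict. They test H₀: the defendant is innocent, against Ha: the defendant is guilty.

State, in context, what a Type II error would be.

A Type II error is failing to reject H₀ when H₀ is false.
Here that means acquitting the defendant when actually the defendant is guilty.

A Type II error would mean concluding that the defendant is innocent (or at least failing to establish that the defendant is guilty) when in fact the defendant is guilty.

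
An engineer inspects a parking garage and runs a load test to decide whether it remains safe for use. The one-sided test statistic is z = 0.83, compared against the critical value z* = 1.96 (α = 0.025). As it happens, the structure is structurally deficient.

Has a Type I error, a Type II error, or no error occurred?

The conventional null hypothesis is that the structure meets the required load capacity (safe).
Since z = 0.83 ≤ z* = 1.96, H₀ is not rejected.
H₀ is false (actually the structure is structurally deficient).
Failing to reject a false H₀ is a Type II error.

Type II error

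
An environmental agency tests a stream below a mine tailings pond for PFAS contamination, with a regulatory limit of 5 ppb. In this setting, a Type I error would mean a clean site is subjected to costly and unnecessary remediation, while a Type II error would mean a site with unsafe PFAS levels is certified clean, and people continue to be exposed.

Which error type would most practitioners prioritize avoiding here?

Type II error

The Type II consequence (a site with unsafe PFAS levels is certified clean, and people continue to be exposed) is more severe than the Type I consequence (a clean site is subjected to costly and unnecessary remediation).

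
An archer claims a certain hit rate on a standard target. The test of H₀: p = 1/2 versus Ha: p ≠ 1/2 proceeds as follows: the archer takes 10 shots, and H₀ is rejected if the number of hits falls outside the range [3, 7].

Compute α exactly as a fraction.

7/64

The significance level is the null-hypothesis probability of the rejection region {≤2} ∪ {≥8}.
The two tails are symmetric, so α = 2·(1 + 10 + 45)/2^10 = 112/1024 = 7/64.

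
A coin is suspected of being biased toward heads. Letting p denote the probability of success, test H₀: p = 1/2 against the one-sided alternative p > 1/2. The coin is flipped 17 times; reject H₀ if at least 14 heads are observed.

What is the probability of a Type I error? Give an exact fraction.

417/65536

α = P(reject H₀ | H₀ true) = P(S ≥ 14 | p = 1/2), with S ~ Binomial(17, 1/2).
That's C(17,14) + C(17,15) + C(17,16) + C(17,17) over 2^17, i.e. (680 + 136 + 17 + 1)/131072 = 834/131072 = 417/65536.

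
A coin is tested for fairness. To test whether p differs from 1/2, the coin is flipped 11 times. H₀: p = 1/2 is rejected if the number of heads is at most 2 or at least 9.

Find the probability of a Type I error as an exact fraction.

67/1024

α = P(Y ≤ 2 or Y ≥ 9 | p = 1/2), Y ~ Binomial(11, 1/2).
The two tails are symmetric, so α = 2·(1 + 11 + 55)/2^11 = 134/2048 = 67/1024.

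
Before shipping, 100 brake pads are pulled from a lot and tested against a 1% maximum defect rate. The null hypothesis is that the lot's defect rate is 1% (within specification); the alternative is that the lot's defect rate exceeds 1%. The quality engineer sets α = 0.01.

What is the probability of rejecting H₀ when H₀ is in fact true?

0.01

The significance level α is, by definition, the probability of a Type I error — P(reject H₀ | H₀ true).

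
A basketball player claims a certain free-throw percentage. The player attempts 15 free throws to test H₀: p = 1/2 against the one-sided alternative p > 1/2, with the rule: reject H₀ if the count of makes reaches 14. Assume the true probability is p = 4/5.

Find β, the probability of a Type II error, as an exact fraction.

β = P(fail to reject H₀ | Ha true) = P(X ≤ 13 | p = 4/5), X ~ Binomial(15, 4/5).
Adding the binomial probabilities P(X=0)+…+P(X=13) at p = 4/5 gives 25417304461/30517578125.

25417304461/30517578125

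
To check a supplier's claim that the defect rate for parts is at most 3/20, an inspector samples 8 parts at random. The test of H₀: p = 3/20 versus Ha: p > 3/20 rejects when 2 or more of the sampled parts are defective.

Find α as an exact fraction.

α = P(reject H₀ | H₀ true) = P(Y ≥ 2 | p = 3/20), Y ~ Binomial(8, 3/20).
α = 1 − P(Y ≤ 1) = 1 − 16823885593/25600000000 = 8776114407/25600000000.

8776114407/25600000000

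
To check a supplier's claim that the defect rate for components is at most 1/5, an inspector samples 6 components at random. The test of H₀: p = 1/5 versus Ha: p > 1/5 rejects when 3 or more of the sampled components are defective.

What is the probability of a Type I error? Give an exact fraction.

309/3125

α = P(reject H₀ | H₀ true) = P(Y ≥ 3 | p = 1/5), Y ~ Binomial(6, 1/5).
α = 1 − P(Y ≤ 2) = 1 − 2816/3125 = 309/3125.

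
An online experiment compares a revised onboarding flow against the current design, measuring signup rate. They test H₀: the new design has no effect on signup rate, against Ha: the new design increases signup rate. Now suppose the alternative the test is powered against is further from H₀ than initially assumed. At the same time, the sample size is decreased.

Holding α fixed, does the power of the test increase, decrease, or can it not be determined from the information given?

Cannot be determined from the information given.

The first change alone would make β decrease; the second alone would make β increase. Which effect dominates depends on the magnitudes, which are not given.
Since power = 1 − β, the effect on power is likewise indeterminate.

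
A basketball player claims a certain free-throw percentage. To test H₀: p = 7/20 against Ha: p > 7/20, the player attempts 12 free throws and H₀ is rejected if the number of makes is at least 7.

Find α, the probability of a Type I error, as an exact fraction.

Under H₀, X ~ Binomial(12, 7/20), and α = P(X ≥ 7).
P(X ≥ 7) = Σ_{j=7}^{12} C(12,j)·(7/20)^j·(13/20)^{12-j} = 173326469368969/2048000000000000.

173326469368969/2048000000000000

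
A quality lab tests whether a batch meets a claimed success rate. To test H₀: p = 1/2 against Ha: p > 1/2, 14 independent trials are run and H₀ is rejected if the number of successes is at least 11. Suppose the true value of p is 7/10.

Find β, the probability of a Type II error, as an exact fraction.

β = P(fail to reject H₀ | Ha true) = P(Y ≤ 10 | p = 7/10), Y ~ Binomial(14, 7/10).
Summing C(14,j)·(7/10)^j·(3/10)^{14-j} for j = 0..10 gives 32241628521117/50000000000000.

32241628521117/50000000000000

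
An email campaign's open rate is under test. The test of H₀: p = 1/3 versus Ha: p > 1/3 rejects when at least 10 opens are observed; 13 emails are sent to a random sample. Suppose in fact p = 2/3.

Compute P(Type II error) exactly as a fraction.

1080275/1594323

A Type II error is failing to reject when Ha holds: with p = 2/3, β = P(Y ≤ 9).
Adding the binomial probabilities P(Y=0)+…+P(Y=9) at p = 2/3 gives 1080275/1594323.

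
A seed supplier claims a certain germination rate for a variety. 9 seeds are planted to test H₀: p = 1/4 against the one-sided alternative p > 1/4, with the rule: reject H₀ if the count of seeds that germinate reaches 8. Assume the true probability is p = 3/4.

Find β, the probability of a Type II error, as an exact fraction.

A Type II error is failing to reject when Ha holds: with p = 3/4, β = P(K ≤ 7).
Summing C(9,j)·(3/4)^j·(1/4)^{9-j} for j = 0..7 gives 45853/65536.

45853/65536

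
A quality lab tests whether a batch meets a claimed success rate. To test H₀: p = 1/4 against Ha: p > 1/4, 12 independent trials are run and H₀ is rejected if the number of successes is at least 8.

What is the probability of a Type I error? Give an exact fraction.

The Type I error probability is α = P(K ≥ 8) computed under H₀, where K ~ Binomial(12, 1/4).
P(K ≥ 8) = Σ_{j=8}^{12} C(12,j)·(1/4)^j·(3/4)^{12-j} = 23333/8388608.

23333/8388608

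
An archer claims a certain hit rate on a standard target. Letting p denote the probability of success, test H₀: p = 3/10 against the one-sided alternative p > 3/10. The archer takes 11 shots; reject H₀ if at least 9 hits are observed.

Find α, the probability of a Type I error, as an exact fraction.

Under H₀, K ~ Binomial(11, 3/10), and α = P(K ≥ 9).
P(K ≥ 9) = Σ_{j=9}^{11} C(11,j)·(3/10)^j·(7/10)^{11-j} = 11553921/20000000000.

11553921/20000000000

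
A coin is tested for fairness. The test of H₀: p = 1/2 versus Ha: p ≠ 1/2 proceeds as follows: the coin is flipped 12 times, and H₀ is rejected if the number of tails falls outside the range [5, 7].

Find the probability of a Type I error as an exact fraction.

α = P(K ≤ 4 or K ≥ 8 | p = 1/2), K ~ Binomial(12, 1/2).
The two tails are symmetric, so α = 2·(1 + 12 + 66 + 220 + 495)/2^12 = 1588/4096 = 397/1024.

397/1024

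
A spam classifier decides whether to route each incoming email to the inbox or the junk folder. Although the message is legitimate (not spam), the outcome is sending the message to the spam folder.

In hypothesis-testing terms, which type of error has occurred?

Type I error

The null hypothesis here is that the message is legitimate (not spam).
'Sending the message to the spam folder' corresponds to rejecting H₀.
H₀ was rejected but H₀ is true — a Type I error (false positive).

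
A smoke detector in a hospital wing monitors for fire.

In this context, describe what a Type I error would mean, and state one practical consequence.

With the conventional null hypothesis that there is no fire:
A Type I error is rejecting H₀ when H₀ is true.
Here that means sounding the alarm and evacuating the building when actually there is no fire.

A Type I error would mean concluding that there is a fire when in fact there is no fire. Consequence: the building is evacuated for a false alarm, disrupting work.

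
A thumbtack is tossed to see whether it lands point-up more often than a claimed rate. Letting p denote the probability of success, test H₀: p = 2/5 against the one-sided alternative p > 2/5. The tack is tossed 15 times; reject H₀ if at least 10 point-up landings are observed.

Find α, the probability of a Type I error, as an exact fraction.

Under H₀, K ~ Binomial(15, 2/5), and α = P(K ≥ 10).
P(K ≥ 10) = Σ_{j=10}^{15} C(15,j)·(2/5)^j·(3/5)^{15-j} = 1032510464/30517578125.

1032510464/30517578125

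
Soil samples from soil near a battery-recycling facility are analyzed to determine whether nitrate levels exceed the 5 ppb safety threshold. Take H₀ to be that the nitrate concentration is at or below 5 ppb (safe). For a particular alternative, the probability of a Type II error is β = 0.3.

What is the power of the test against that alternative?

0.7

Power = 1 − β = 1 − 0.3 = 0.7.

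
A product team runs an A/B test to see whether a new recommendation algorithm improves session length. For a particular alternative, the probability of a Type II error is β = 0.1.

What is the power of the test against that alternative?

0.9

Power = 1 − β = 1 − 0.1 = 0.9.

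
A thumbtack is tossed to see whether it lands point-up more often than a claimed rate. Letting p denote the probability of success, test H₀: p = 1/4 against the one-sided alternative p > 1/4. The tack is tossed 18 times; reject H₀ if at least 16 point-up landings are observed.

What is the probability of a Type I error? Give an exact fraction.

179/8589934592

α = P(reject H₀ | H₀ true) = P(S ≥ 16 | p = 1/4), with S ~ Binomial(18, 1/4).
P(S ≥ 16) = Σ_{j=16}^{18} C(18,j)·(1/4)^j·(3/4)^{18-j} = 179/8589934592.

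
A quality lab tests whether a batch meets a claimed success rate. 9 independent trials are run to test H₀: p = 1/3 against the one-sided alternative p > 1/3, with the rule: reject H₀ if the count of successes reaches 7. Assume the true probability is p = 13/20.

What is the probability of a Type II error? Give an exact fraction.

5301813769/8000000000

β = P(fail to reject H₀ | Ha true) = P(K ≤ 6 | p = 13/20), K ~ Binomial(9, 13/20).
Adding the binomial probabilities P(K=0)+…+P(K=6) at p = 13/20 gives 5301813769/8000000000.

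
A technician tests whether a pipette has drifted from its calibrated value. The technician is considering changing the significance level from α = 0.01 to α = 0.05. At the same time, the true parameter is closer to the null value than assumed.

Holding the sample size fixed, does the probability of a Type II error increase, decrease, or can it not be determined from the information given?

Cannot be determined from the information given.

The first change alone would make β decrease; the second alone would make β increase. Which effect dominates depends on the magnitudes, which are not given.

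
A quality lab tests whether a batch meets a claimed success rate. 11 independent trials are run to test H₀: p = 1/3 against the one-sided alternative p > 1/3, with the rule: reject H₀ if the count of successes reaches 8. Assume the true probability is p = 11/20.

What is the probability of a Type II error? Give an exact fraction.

A Type II error is failing to reject when Ha holds: with p = 11/20, β = P(X ≤ 7).
Summing C(11,j)·(11/20)^j·(9/20)^{11-j} for j = 0..7 gives 828290341647/1024000000000.

828290341647/1024000000000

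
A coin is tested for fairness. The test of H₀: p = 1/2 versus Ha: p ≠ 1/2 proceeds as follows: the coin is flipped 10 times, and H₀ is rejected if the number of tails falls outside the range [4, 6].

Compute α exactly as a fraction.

11/32

The significance level is the null-hypothesis probability of the rejection region {≤3} ∪ {≥7}.
Each tail has probability (1 + 10 + 45 + 120)/1024; doubling gives α = 352/1024 = 11/32.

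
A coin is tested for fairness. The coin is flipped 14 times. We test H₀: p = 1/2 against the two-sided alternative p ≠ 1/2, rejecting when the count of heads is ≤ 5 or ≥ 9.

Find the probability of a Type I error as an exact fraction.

α = P(S ≤ 5 or S ≥ 9 | p = 1/2), S ~ Binomial(14, 1/2).
By symmetry, α = 2·P(S ≤ 5) = 2·(1 + 14 + 91 + 364 + 1001 + 2002)/16384 = 6946/16384 = 3473/8192.

3473/8192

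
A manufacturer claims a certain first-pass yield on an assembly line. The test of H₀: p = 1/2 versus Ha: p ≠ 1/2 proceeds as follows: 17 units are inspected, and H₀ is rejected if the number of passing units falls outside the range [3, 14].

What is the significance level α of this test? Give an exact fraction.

77/32768

The significance level is the null-hypothesis probability of the rejection region {≤2} ∪ {≥15}.
Each tail has probability (1 + 17 + 136)/131072; doubling gives α = 308/131072 = 77/32768.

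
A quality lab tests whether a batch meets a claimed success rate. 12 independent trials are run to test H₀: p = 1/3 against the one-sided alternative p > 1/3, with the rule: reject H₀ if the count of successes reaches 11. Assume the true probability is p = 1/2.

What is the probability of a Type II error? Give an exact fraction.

Under the alternative p = 1/2, X ~ Binomial(12, 1/2); β is the probability the test does not reject, P(X < 11).
Adding the binomial probabilities P(X=0)+…+P(X=10) at p = 1/2 gives 4083/4096.

4083/4096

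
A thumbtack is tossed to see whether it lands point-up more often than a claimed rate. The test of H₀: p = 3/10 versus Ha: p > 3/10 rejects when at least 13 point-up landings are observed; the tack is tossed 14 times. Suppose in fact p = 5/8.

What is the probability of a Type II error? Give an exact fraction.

Under the alternative p = 5/8, Y ~ Binomial(14, 5/8); β is the probability the test does not reject, P(Y < 13).
Equivalently, β = 1 − P(Y ≥ 13) = 4340673464229/4398046511104.

4340673464229/4398046511104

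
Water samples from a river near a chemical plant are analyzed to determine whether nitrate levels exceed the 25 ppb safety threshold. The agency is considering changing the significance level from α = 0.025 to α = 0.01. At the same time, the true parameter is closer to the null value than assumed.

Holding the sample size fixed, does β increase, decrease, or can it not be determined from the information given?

It increases.

Lowering α raises the bar for rejection; under Ha, the test now fails to reject on outcomes it previously would have rejected. A smaller true effect puts the Ha sampling distribution closer to H₀, so more of it falls in the non-rejection region. Both changes push β in the same direction.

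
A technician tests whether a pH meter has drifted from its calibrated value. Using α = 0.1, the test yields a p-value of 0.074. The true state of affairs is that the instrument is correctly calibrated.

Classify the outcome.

Type I error

The conventional null hypothesis is that the instrument is correctly calibrated.
Since p = 0.074 < α = 0.1, H₀ is rejected.
H₀ is true (actually the instrument is correctly calibrated).
Rejecting a true H₀ is a Type I error.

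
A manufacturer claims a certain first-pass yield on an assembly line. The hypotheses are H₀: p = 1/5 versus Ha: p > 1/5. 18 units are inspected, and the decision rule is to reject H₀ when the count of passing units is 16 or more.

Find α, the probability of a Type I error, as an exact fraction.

2521/3814697265625

α = P(reject H₀ | H₀ true) = P(X ≥ 16 | p = 1/5), with X ~ Binomial(18, 1/5).
P(X ≥ 16) = Σ_{j=16}^{18} C(18,j)·(1/5)^j·(4/5)^{18-j} = 2521/3814697265625.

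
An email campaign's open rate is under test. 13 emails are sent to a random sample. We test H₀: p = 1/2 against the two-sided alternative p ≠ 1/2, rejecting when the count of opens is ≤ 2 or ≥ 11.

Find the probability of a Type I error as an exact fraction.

23/1024

Under H₀, S ~ Binomial(13, 1/2); α is the probability of landing in either tail, P(S ≤ 2) + P(S ≥ 11).
Each tail has probability (1 + 13 + 78)/8192; doubling gives α = 184/8192 = 23/1024.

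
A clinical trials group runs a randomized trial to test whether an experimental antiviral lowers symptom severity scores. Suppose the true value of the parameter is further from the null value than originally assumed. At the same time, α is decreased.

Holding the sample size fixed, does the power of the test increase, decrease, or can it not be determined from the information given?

The first change alone would make β decrease; the second alone would make β increase. Which effect dominates depends on the magnitudes, which are not given.
Since power = 1 − β, the effect on power is likewise indeterminate.

Cannot be determined from the information given.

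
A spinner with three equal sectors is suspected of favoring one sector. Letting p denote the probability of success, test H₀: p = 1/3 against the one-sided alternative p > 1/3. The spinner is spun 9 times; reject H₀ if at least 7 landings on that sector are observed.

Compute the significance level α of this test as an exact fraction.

The Type I error probability is α = P(X ≥ 7) computed under H₀, where X ~ Binomial(9, 1/3).
Adding the binomial terms for j = 7 through 9 with p = 1/3 yields 163/19683.

163/19683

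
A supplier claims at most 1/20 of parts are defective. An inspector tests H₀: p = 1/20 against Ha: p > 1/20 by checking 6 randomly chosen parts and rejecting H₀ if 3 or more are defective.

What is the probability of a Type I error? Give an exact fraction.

14271/6400000

α = P(reject H₀ | H₀ true) = P(Y ≥ 3 | p = 1/20), Y ~ Binomial(6, 1/20).
Computing the lower-tail complement: 1 − 6385729/6400000 = 14271/6400000.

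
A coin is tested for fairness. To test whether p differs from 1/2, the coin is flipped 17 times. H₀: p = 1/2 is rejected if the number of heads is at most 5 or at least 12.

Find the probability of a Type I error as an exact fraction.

4701/32768

Under H₀, Y ~ Binomial(17, 1/2); α is the probability of landing in either tail, P(Y ≤ 5) + P(Y ≥ 12).
By symmetry, α = 2·P(Y ≤ 5) = 2·(1 + 17 + 136 + 680 + 2380 + 6188)/131072 = 18804/131072 = 4701/32768.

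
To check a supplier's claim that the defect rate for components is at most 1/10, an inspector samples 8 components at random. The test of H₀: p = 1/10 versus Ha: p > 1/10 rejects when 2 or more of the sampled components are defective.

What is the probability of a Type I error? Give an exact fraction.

Under H₀, Y ~ Binomial(8, 1/10); the Type I error rate is P(Y ≥ 2).
α = 1 − P(Y ≤ 1) = 1 − 81310473/100000000 = 18689527/100000000.

18689527/100000000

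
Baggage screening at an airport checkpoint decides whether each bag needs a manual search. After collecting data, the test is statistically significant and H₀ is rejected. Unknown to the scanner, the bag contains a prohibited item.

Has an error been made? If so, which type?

The conventional null hypothesis here is that the bag contains no prohibited items.
The test rejected a false H₀ — the decision matches the true state.

Neither — the decision is correct.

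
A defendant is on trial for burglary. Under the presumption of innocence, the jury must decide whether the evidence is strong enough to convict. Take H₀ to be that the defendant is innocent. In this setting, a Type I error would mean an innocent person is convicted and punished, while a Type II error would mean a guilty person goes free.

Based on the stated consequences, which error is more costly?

Type I error

The Type I consequence (an innocent person is convicted and punished) is more severe than the Type II consequence (a guilty person goes free).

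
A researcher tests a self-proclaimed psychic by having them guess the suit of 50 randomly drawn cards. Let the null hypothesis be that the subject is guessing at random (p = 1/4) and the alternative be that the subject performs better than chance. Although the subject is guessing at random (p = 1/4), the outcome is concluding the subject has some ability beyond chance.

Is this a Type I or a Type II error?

'Concluding the subject has some ability beyond chance' corresponds to rejecting H₀.
H₀ was rejected but H₀ is true — a Type I error (false positive).

Type I error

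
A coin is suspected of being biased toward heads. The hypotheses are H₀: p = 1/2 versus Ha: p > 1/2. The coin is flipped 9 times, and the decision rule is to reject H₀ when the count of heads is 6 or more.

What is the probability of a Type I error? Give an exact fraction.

Under H₀, K ~ Binomial(9, 1/2), and α = P(K ≥ 6).
Summing the upper tail: (84 + 36 + 9 + 1) / 2^9 = 130/512 = 65/256.

65/256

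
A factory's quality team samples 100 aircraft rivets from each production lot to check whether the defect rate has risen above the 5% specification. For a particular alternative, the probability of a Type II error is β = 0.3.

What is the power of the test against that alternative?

0.7

Power = 1 − β = 1 − 0.3 = 0.7.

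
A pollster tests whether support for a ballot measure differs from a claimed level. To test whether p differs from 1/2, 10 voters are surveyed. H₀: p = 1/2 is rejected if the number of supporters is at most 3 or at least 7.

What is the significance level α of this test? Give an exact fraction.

11/32

Under H₀, S ~ Binomial(10, 1/2); α is the probability of landing in either tail, P(S ≤ 3) + P(S ≥ 7).
By symmetry, α = 2·P(S ≤ 3) = 2·(1 + 10 + 45 + 120)/1024 = 352/1024 = 11/32.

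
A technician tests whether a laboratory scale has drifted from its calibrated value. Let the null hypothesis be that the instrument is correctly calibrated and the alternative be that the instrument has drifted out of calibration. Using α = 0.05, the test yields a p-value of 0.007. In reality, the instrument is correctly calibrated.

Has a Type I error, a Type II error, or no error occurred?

Type I error

Since p = 0.007 < α = 0.05, H₀ is rejected.
H₀ is true (actually the instrument is correctly calibrated).
Rejecting a true H₀ is a Type I error.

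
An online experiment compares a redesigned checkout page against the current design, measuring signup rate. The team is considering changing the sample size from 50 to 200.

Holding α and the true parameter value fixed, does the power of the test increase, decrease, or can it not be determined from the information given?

It increases.

Increasing n separates the H₀ and Ha sampling distributions, so under Ha fewer outcomes land in the acceptance region.
Since power = 1 − β and β decreases, power increases.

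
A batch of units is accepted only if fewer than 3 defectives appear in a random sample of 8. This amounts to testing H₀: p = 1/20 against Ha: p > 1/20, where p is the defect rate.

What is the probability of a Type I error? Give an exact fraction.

148178379/25600000000

Under H₀, Y ~ Binomial(8, 1/20); the Type I error rate is P(Y ≥ 3).
α = 1 − P(Y ≤ 2) = 1 − 25451821621/25600000000 = 148178379/25600000000.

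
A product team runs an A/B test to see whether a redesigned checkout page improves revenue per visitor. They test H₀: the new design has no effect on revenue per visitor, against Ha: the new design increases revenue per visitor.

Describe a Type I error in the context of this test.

A Type I error would mean concluding that the new design increases revenue per visitor when in fact the new design has no effect on revenue per visitor.

A Type I error is rejecting H₀ when H₀ is true.
Here that means shipping the new feature to all users when actually the new design has no effect on revenue per visitor.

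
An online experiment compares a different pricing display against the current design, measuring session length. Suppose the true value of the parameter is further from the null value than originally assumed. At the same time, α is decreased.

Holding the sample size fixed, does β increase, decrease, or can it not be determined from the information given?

Cannot be determined from the information given.

The first change alone would make β decrease; the second alone would make β increase. Which effect dominates depends on the magnitudes, which are not given.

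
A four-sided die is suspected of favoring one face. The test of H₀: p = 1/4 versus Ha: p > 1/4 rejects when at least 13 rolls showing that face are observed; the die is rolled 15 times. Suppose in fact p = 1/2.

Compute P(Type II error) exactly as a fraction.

β = P(fail to reject H₀ | Ha true) = P(K ≤ 12 | p = 1/2), K ~ Binomial(15, 1/2).
Summing C(15,j)·(1/2)^j·(1/2)^{15-j} for j = 0..12 gives 32647/32768.

32647/32768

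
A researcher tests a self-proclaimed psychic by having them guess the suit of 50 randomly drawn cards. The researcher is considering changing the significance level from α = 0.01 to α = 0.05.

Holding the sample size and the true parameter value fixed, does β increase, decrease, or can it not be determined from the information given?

It decreases.

A larger α widens the rejection region, so when the alternative is true more outcomes lead to rejection — failing to reject becomes less likely.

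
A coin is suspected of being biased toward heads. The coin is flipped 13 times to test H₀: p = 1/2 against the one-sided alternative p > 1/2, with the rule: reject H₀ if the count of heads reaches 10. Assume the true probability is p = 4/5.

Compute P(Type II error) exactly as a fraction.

Under the alternative p = 4/5, Y ~ Binomial(13, 4/5); β is the probability the test does not reject, P(Y < 10).
Adding the binomial probabilities P(Y=0)+…+P(Y=9) at p = 4/5 gives 61688401/244140625.

61688401/244140625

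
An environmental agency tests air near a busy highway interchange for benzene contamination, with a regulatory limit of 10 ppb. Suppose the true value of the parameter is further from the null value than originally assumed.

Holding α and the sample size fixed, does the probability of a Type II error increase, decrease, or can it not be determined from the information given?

It decreases.

The further the true parameter sits from the null value, the more of the Ha sampling distribution falls in the rejection region.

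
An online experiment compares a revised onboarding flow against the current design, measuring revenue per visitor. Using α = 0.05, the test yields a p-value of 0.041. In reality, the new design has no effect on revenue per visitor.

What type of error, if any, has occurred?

The conventional null hypothesis is that the new design has no effect on revenue per visitor.
Since p = 0.041 < α = 0.05, H₀ is rejected.
H₀ is true (actually the new design has no effect on revenue per visitor).
Rejecting a true H₀ is a Type I error.

Type I error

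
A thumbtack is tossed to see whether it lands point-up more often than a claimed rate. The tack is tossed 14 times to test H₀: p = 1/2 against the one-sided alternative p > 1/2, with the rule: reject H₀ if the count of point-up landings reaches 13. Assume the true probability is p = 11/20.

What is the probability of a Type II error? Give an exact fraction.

1633670388436281453/1638400000000000000

A Type II error is failing to reject when Ha holds: with p = 11/20, β = P(S ≤ 12).
Summing C(14,j)·(11/20)^j·(9/20)^{14-j} for j = 0..12 gives 1633670388436281453/1638400000000000000.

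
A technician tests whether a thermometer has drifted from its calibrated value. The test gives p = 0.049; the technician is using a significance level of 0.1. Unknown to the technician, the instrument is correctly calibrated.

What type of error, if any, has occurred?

Type I error

The conventional null hypothesis is that the instrument is correctly calibrated.
Since p = 0.049 < α = 0.1, H₀ is rejected.
H₀ is true (actually the instrument is correctly calibrated).
Rejecting a true H₀ is a Type I error.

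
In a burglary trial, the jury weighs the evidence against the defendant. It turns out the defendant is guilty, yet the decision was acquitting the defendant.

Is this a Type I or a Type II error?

The null hypothesis here is that the defendant is innocent.
'Acquitting the defendant' corresponds to failing to reject H₀.
H₀ was not rejected but H₀ is false — a Type II error (false negative).

Type II error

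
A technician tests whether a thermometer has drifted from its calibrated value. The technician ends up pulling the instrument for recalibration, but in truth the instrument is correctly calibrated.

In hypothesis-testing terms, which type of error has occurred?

The null hypothesis here is that the instrument is correctly calibrated.
'Pulling the instrument for recalibration' corresponds to rejecting H₀.
H₀ was rejected but H₀ is true — a Type I error (false positive).

Type I error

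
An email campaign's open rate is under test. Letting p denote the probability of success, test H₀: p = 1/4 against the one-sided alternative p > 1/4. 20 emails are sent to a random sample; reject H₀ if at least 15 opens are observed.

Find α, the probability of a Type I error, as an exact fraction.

1048117/274877906944

Under H₀, Y ~ Binomial(20, 1/4), and α = P(Y ≥ 15).
Summing C(20,j)(1/4)^j(3/4)^{20−j} for j = 15,…,20 gives 1048117/274877906944.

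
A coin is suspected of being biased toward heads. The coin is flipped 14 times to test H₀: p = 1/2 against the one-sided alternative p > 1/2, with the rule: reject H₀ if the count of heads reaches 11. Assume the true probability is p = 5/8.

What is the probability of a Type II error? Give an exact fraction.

1830419739927/2199023255552

Under the alternative p = 5/8, Y ~ Binomial(14, 5/8); β is the probability the test does not reject, P(Y < 11).
Equivalently, β = 1 − P(Y ≥ 11) = 1830419739927/2199023255552.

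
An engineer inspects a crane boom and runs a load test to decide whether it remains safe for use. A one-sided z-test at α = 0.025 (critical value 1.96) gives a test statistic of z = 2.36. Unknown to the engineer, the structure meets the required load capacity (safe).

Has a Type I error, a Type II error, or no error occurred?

Type I error

The conventional null hypothesis is that the structure meets the required load capacity (safe).
Since z = 2.36 > z* = 1.96, H₀ is rejected.
H₀ is true (actually the structure meets the required load capacity (safe)).
Rejecting a true H₀ is a Type I error.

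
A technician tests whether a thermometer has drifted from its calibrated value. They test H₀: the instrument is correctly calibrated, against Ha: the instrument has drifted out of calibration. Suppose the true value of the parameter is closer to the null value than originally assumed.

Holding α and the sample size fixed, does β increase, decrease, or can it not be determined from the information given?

A smaller departure from H₀ means the test statistic under Ha is distributed closer to where it would be under H₀; rejection becomes less likely.

It increases.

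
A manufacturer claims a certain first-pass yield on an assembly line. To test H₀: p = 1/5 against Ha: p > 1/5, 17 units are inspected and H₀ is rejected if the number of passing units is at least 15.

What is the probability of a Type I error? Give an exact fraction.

α = P(reject H₀ | H₀ true) = P(K ≥ 15 | p = 1/5), with K ~ Binomial(17, 1/5).
Adding the binomial terms for j = 15 through 17 with p = 1/5 yields 449/152587890625.

449/152587890625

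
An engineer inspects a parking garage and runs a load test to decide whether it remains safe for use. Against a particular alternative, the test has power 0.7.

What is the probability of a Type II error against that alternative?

Power = 1 − β, so β = 1 − 0.7 = 0.3.

0.3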